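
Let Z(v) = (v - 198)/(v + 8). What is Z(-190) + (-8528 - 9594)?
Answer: -1648908/91 ≈ -18120.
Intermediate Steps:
Z(v) = (-198 + v)/(8 + v)
Z(-190) + (-8528 - 9594) = (-198 - 190)/(8 - 190) + (-8528 - 9594) = -388/(-182) - 18122 = -1/182*(-388) - 18122 = 194/91 - 18122 = -1648908/91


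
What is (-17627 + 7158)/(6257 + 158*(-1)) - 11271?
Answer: -3618542/321 ≈ -11273.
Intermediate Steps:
(-17627 + 7158)/(6257 + 158*(-1)) - 11271 = -10469/(6257 - 158) - 11271 = -10469/6099 - 11271 = -10469*1/6099 - 11271 = -551/321 - 11271 = -3618542/321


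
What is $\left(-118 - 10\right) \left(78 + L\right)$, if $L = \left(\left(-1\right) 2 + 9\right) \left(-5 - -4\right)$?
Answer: $-9088$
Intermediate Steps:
$L = -7$ ($L = \left(-2 + 9\right) \left(-5 + 4\right) = 7 \left(-1\right) = -7$)
$\left(-118 - 10\right) \left(78 + L\right) = \left(-118 - 10\right) \left(78 - 7\right) = \left(-128\right) 71 = -9088$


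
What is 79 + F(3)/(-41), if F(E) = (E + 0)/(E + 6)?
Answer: 9716/123 ≈ 78.992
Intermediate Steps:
F(E) = E/(6 + E)
79 + F(3)/(-41) = 79 + (3/(6 + 3))/(-41) = 79 + (3/9)*(-1/41) = 79 + (3*(⅑))*(-1/41) = 79 + (⅓)*(-1/41) = 79 - 1/123 = 9716/123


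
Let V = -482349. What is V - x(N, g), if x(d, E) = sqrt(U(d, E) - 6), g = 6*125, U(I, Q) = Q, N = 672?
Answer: -482349 - 2*sqrt(186) ≈ -4.8238e+5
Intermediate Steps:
g = 750
x(d, E) = sqrt(-6 + E) (x(d, E) = sqrt(E - 6) = sqrt(-6 + E))
V - x(N, g) = -482349 - sqrt(-6 + 750) = -482349 - sqrt(744) = -482349 - 2*sqrt(186)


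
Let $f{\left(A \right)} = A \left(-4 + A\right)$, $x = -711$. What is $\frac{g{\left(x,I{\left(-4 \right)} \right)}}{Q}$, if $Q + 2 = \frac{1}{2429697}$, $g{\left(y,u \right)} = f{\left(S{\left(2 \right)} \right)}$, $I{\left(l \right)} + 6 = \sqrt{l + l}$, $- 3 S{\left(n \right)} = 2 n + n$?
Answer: $- \frac{29156364}{4859393} \approx -6.0$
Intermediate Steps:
$S{\left(n \right)} = - n$ ($S{\left(n \right)} = - \frac{2 n + n}{3} = - \frac{3 n}{3} = - n$)
$I{\left(l \right)} = -6 + \sqrt{2} \sqrt{l}$ ($I{\left(l \right)} = -6 + \sqrt{l + l} = -6 + \sqrt{2 l} = -6 + \sqrt{2} \sqrt{l}$)
$g{\left(y,u \right)} = 12$ ($g{\left(y,u \right)} = \left(-1\right) 2 \left(-4 - 2\right) = - 2 \left(-4 - 2\right) = \left(-2\right) \left(-6\right) = 12$)
$Q = - \frac{4859393}{2429697}$ ($Q = -2 + \frac{1}{2429697} = - \frac{4859393}{2429697} \approx -2.0$)
$\frac{g{\left(x,I{\left(-4 \right)} \right)}}{Q} = \frac{12}{- \frac{4859393}{2429697}} = 12 \left(- \frac{2429697}{4859393}\right) = - \frac{29156364}{4859393}$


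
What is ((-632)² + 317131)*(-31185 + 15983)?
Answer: -10893069110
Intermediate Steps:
((-632)² + 317131)*(-31185 + 15983) = (399424 + 317131)*(-15202) = 716555*(-15202) = -10893069110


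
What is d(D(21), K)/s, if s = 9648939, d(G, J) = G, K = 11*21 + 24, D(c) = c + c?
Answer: 14/3216313 ≈ 4.3528e-6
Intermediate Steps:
D(c) = 2*c
K = 255 (K = 231 + 24 = 255)
d(D(21), K)/s = (2*21)/9648939 = 42*(1/9648939) = 14/3216313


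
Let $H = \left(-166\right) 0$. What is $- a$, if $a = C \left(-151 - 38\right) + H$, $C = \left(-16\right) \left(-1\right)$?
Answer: $3024$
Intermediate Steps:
$C = 16$
$H = 0$
$a = -3024$ ($a = 16 \left(-151 - 38\right) + 0 = 16 \left(-189\right) + 0 = -3024 + 0 = -3024$)
$- a = \left(-1\right) \left(-3024\right) = 3024$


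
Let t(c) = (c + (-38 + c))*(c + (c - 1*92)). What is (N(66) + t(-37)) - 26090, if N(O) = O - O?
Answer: -7498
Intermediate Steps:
N(O) = 0
t(c) = (-92 + 2*c)*(-38 + 2*c) (t(c) = (-38 + 2*c)*(c + (c - 92)) = (-38 + 2*c)*(c + (-92 + c)) = (-38 + 2*c)*(-92 + 2*c) = (-92 + 2*c)*(-38 + 2*c))
(N(66) + t(-37)) - 26090 = (0 + (3496 - 260*(-37) + 4*(-37)²)) - 26090 = (0 + (3496 + 9620 + 4*1369)) - 26090 = (0 + (3496 + 9620 + 5476)) - 26090 = (0 + 18592) - 26090 = 18592 - 26090 = -7498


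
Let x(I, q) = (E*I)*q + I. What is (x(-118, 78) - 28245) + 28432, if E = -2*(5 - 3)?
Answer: 36885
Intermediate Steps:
E = -4 (E = -2*2 = -4)
x(I, q) = I - 4*I*q (x(I, q) = (-4*I)*q + I = -4*I*q + I = I - 4*I*q)
(x(-118, 78) - 28245) + 28432 = (-118*(1 - 4*78) - 28245) + 28432 = (-118*(1 - 312) - 28245) + 28432 = (-118*(-311) - 28245) + 28432 = (36698 - 28245) + 28432 = 8453 + 28432 = 36885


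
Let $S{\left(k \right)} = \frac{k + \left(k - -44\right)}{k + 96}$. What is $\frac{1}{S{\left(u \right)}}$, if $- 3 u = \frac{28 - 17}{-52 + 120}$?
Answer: $\frac{529}{242} \approx 2.186$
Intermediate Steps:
$u = - \frac{11}{204}$ ($u = - \frac{\left(28 - 17\right) \frac{1}{-52 + 120}}{3} = - \frac{11 \cdot \frac{1}{68}}{3} = \left(- \frac{1}{3}\right) \frac{11}{68} = - \frac{11}{204} \approx -0.053922$)
$S{\left(k \right)} = \frac{44 + 2 k}{96 + k}$ ($S{\left(k \right)} = \frac{k + \left(k + 44\right)}{96 + k} = \frac{k + \left(44 + k\right)}{96 + k} = \frac{44 + 2 k}{96 + k}$)
$\frac{1}{S{\left(u \right)}} = \frac{1}{2 \frac{1}{96 - \frac{11}{204}} \left(22 - \frac{11}{204}\right)} = \frac{1}{2 \frac{1}{\frac{19573}{204}} \cdot \frac{4477}{204}} = \frac{1}{2 \cdot \frac{204}{19573} \cdot \frac{4477}{204}} = \frac{1}{\frac{242}{529}} = \frac{529}{242}$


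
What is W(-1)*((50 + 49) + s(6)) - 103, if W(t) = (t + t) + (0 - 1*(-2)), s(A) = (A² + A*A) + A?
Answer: -103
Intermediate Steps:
s(A) = A + 2*A² (s(A) = (A² + A²) + A = 2*A² + A = A + 2*A²)
W(t) = 2 + 2*t (W(t) = 2*t + (0 + 2) = 2*t + 2 = 2 + 2*t)
W(-1)*((50 + 49) + s(6)) - 103 = (2 + 2*(-1))*((50 + 49) + 6*(1 + 2*6)) - 103 = (2 - 2)*(99 + 6*(1 + 12)) - 103 = 0*(99 + 6*13) - 103 = 0*(99 + 78) - 103 = 0*177 - 103 = 0 - 103 = -103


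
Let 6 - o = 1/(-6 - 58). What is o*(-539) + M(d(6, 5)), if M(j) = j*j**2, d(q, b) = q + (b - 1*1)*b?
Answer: 917349/64 ≈ 14334.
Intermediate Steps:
d(q, b) = q + b*(-1 + b) (d(q, b) = q + (b - 1)*b = q + (-1 + b)*b = q + b*(-1 + b))
M(j) = j**3
o = 385/64 (o = 6 - 1/(-6 - 58) = 6 - 1/(-64) = 6 - 1*(-1/64) = 6 + 1/64 = 385/64 ≈ 6.0156)
o*(-539) + M(d(6, 5)) = (385/64)*(-539) + (6 + 5**2 - 1*5)**3 = -207515/64 + (6 + 25 - 5)**3 = -207515/64 + 26**3 = -207515/64 + 17576 = 917349/64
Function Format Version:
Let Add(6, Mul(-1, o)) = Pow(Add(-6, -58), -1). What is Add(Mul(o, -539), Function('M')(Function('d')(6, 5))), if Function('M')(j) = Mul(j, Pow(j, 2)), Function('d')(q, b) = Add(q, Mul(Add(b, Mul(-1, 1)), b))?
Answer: Rational(917349, 64) ≈ 14334.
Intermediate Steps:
Function('d')(q, b) = Add(q, Mul(b, Add(-1, b))) (Function('d')(q, b) = Add(q, Mul(Add(b, -1), b)) = Add(q, Mul(Add(-1, b), b)) = Add(q, Mul(b, Add(-1, b))))
Function('M')(j) = Pow(j, 3)
o = Rational(385, 64) (o = Add(6, Mul(-1, Pow(Add(-6, -58), -1))) = Add(6, Mul(-1, Pow(-64, -1))) = Add(6, Mul(-1, Rational(-1, 64))) = Add(6, Rational(1, 64)) = Rational(385, 64) ≈ 6.0156)
Add(Mul(o, -539), Function('M')(Function('d')(6, 5))) = Add(Mul(Rational(385, 64), -539), Pow(Add(6, Pow(5, 2), Mul(-1, 5)), 3)) = Add(Rational(-207515, 64), Pow(Add(6, 25, -5), 3)) = Add(Rational(-207515, 64), Pow(26, 3)) = Add(Rational(-207515, 64), 17576) = Rational(917349, 64)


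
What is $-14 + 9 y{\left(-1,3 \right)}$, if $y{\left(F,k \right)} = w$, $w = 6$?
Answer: $40$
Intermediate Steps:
$y{\left(F,k \right)} = 6$
$-14 + 9 y{\left(-1,3 \right)} = -14 + 9 \cdot 6 = -14 + 54 = 40$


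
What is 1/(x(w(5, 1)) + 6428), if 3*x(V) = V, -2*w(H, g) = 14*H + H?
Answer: 2/12831 ≈ 0.00015587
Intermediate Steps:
w(H, g) = -15*H/2 (w(H, g) = -(14*H + H)/2 = -15*H/2)
x(V) = V/3
1/(x(w(5, 1)) + 6428) = 1/((-15/2*5)/3 + 6428) = 1/((⅓)*(-75/2) + 6428) = 1/(-25/2 + 6428) = 1/(12831/2) = 2/12831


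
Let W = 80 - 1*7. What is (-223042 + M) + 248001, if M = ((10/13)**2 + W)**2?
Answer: 867532968/28561 ≈ 30375.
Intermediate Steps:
W = 73 (W = 80 - 7 = 73)
M = 154678969/28561 (M = ((10/13)**2 + 73)**2 = (100/169 + 73)**2 = (12437/169)**2 = 154678969/28561 ≈ 5415.7)
(-223042 + M) + 248001 = (-223042 + 154678969/28561) + 248001 = -6215623593/28561 + 248001 = 867532968/28561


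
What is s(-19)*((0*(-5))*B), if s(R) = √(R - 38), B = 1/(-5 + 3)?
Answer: 0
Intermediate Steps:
B = -½ (B = 1/(-2) = -½ ≈ -0.50000)
s(R) = √(-38 + R)
s(-19)*((0*(-5))*B) = √(-38 - 19)*((0*(-5))*(-½)) = √(-57)*(0*(-½)) = (I*√57)*0 = 0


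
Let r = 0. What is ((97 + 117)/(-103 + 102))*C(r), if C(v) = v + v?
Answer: 0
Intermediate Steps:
C(v) = 2*v
((97 + 117)/(-103 + 102))*C(r) = ((97 + 117)/(-103 + 102))*(2*0) = (214/(-1))*0 = (214*(-1))*0 = -214*0 = 0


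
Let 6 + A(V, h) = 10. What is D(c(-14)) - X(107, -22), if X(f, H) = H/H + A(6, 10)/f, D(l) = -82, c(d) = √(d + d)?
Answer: -8885/107 ≈ -83.037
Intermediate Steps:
A(V, h) = 4 (A(V, h) = -6 + 10 = 4)
c(d) = √2*√d (c(d) = √(2*d) = √2*√d)
X(f, H) = 1 + 4/f (X(f, H) = H/H + 4/f = 1 + 4/f)
D(c(-14)) - X(107, -22) = -82 - (4 + 107)/107 = -82 - 111/107 = -8885/107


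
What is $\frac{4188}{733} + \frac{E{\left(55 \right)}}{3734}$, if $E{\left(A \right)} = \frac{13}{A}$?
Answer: $\frac{860099089}{150536210} \approx 5.7136$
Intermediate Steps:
$\frac{4188}{733} + \frac{E{\left(55 \right)}}{3734} = \frac{4188}{733} + \frac{13 \cdot \frac{1}{55}}{3734} = 4188 \cdot \frac{1}{733} + 13 \cdot \frac{1}{55} \cdot \frac{1}{3734} = \frac{4188}{733} + \frac{13}{55} \cdot \frac{1}{3734} = \frac{4188}{733} + \frac{13}{205370} = \frac{860099089}{150536210}$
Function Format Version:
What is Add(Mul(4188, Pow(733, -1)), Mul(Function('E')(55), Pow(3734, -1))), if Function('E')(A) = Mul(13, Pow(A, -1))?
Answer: Rational(860099089, 150536210) ≈ 5.7136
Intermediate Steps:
Add(Mul(4188, Pow(733, -1)), Mul(Function('E')(55), Pow(3734, -1))) = Add(Mul(4188, Pow(733, -1)), Mul(Mul(13, Pow(55, -1)), Pow(3734, -1))) = Add(Mul(4188, Rational(1, 733)), Mul(Mul(13, Rational(1, 55)), Rational(1, 3734))) = Add(Rational(4188, 733), Mul(Rational(13, 55), Rational(1, 3734))) = Add(Rational(4188, 733), Rational(13, 205370)) = Rational(860099089, 150536210)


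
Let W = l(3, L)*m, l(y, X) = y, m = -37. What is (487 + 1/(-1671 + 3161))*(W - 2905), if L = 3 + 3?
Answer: -1094251548/745 ≈ -1.4688e+6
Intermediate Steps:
L = 6
W = -111 (W = 3*(-37) = -111)
(487 + 1/(-1671 + 3161))*(W - 2905) = (487 + 1/(-1671 + 3161))*(-111 - 2905) = (487 + 1/1490)*(-3016) = (725631/1490)*(-3016) = -1094251548/745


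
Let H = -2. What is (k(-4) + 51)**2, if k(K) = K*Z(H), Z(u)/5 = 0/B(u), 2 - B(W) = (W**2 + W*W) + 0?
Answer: 2601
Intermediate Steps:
B(W) = 2 - 2*W**2 (B(W) = 2 - ((W**2 + W*W) + 0) = 2 - ((W**2 + W**2) + 0) = 2 - (2*W**2 + 0) = 2 - 2*W**2)
Z(u) = 0 (Z(u) = 5*(0/(2 - 2*u**2)) = 5*0 = 0)
k(K) = 0 (k(K) = K*0 = 0)
(k(-4) + 51)**2 = (0 + 51)**2 = 51**2 = 2601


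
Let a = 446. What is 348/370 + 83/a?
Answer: 92959/82510 ≈ 1.1266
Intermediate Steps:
348/370 + 83/a = 348/370 + 83/446 = 348*(1/370) + 83*(1/446) = 174/185 + 83/446 = 92959/82510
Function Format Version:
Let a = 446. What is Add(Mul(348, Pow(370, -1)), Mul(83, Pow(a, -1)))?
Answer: Rational(92959, 82510) ≈ 1.1266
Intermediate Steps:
Add(Mul(348, Pow(370, -1)), Mul(83, Pow(a, -1))) = Add(Mul(348, Pow(370, -1)), Mul(83, Pow(446, -1))) = Add(Mul(348, Rational(1, 370)), Mul(83, Rational(1, 446))) = Add(Rational(174, 185), Rational(83, 446)) = Rational(92959, 82510)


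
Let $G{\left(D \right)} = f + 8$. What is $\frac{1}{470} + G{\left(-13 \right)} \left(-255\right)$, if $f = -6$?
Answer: $- \frac{239699}{470} \approx -510.0$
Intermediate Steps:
$G{\left(D \right)} = 2$ ($G{\left(D \right)} = -6 + 8 = 2$)
$\frac{1}{470} + G{\left(-13 \right)} \left(-255\right) = \frac{1}{470} + 2 \left(-255\right) = \frac{1}{470} - 510 = - \frac{239699}{470}$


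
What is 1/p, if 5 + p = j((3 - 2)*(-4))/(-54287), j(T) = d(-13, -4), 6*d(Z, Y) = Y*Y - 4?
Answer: -54287/271437 ≈ -0.20000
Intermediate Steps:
d(Z, Y) = -2/3 + Y**2/6 (d(Z, Y) = (Y*Y - 4)/6 = (Y**2 - 4)/6 = (-4 + Y**2)/6 = -2/3 + Y**2/6)
j(T) = 2 (j(T) = -2/3 + (1/6)*(-4)**2 = -2/3 + (1/6)*16 = -2/3 + 8/3 = 2)
p = -271437/54287 (p = -5 + 2/(-54287) = -5 + 2*(-1/54287) = -5 - 2/54287 = -271437/54287 ≈ -5.0000)
1/p = 1/(-271437/54287) = -54287/271437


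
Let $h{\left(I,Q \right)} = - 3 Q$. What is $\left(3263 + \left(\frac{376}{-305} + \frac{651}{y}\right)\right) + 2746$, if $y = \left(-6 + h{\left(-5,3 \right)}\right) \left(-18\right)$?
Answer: $\frac{32995879}{5490} \approx 6010.2$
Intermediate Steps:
$y = 270$ ($y = \left(-6 - 9\right) \left(-18\right) = \left(-15\right) \left(-18\right) = 270$)
$\left(3263 + \left(\frac{376}{-305} + \frac{651}{y}\right)\right) + 2746 = \left(3263 + \left(\frac{376}{-305} + \frac{651}{270}\right)\right) + 2746 = \left(3263 + \left(376 \left(- \frac{1}{305}\right) + 651 \cdot \frac{1}{270}\right)\right) + 2746 = \left(3263 + \left(- \frac{376}{305} + \frac{217}{90}\right)\right) + 2746 = \left(3263 + \frac{6469}{5490}\right) + 2746 = \frac{17920339}{5490} + 2746 = \frac{32995879}{5490}$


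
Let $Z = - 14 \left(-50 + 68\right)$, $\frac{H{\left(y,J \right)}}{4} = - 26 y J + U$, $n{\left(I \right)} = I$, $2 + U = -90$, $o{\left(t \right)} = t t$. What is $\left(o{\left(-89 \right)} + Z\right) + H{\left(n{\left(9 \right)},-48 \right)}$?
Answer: $52229$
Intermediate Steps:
$o{\left(t \right)} = t^{2}$
$U = -92$ ($U = -2 - 90 = -92$)
$H{\left(y,J \right)} = -368 - 104 J y$ ($H{\left(y,J \right)} = 4 \left(- 26 y J - 92\right) = 4 \left(- 26 J y - 92\right) = 4 \left(-92 - 26 J y\right) = -368 - 104 J y$)
$Z = -252$ ($Z = \left(-14\right) 18 = -252$)
$\left(o{\left(-89 \right)} + Z\right) + H{\left(n{\left(9 \right)},-48 \right)} = \left(\left(-89\right)^{2} - 252\right) - \left(368 - 44928\right) = \left(7921 - 252\right) + \left(-368 + 44928\right) = 7669 + 44560 = 52229$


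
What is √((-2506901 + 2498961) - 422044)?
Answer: 12*I*√2986 ≈ 655.73*I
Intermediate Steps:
√((-2506901 + 2498961) - 422044) = √(-7940 - 422044) = √(-429984) = 12*I*√2986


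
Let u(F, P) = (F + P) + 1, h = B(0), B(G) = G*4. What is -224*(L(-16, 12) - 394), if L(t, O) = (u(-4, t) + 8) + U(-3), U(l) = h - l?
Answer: 90048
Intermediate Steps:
B(G) = 4*G
h = 0 (h = 4*0 = 0)
u(F, P) = 1 + F + P
U(l) = -l (U(l) = 0 - l = -l)
L(t, O) = 8 + t (L(t, O) = ((1 - 4 + t) + 8) - 1*(-3) = ((-3 + t) + 8) + 3 = (5 + t) + 3 = 8 + t)
-224*(L(-16, 12) - 394) = -224*((8 - 16) - 394) = -224*(-8 - 394) = -224*(-402) = 90048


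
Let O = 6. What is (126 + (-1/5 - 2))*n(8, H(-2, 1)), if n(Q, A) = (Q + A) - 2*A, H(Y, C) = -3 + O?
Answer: 619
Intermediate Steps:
H(Y, C) = 3 (H(Y, C) = -3 + 6 = 3)
n(Q, A) = Q - A (n(Q, A) = (A + Q) - 2*A = Q - A)
(126 + (-1/5 - 2))*n(8, H(-2, 1)) = (126 + (-1/5 - 2))*(8 - 1*3) = (126 + (-1/5 - 2))*(8 - 3) = (126 + (-1*1/5 - 2))*5 = (126 + (-1/5 - 2))*5 = (126 - 11/5)*5 = (619/5)*5 = 619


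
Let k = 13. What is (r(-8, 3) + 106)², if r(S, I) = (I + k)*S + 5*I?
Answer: 49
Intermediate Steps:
r(S, I) = 5*I + S*(13 + I) (r(S, I) = (I + 13)*S + 5*I = (13 + I)*S + 5*I = S*(13 + I) + 5*I = 5*I + S*(13 + I))
(r(-8, 3) + 106)² = ((5*3 + 13*(-8) + 3*(-8)) + 106)² = ((15 - 104 - 24) + 106)² = (-113 + 106)² = (-7)² = 49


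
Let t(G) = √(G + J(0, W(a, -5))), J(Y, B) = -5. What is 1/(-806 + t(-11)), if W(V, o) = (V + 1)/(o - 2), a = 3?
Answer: -403/324826 - I/162413 ≈ -0.0012407 - 6.1571e-6*I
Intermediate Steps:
W(V, o) = (1 + V)/(-2 + o)
t(G) = √(-5 + G) (t(G) = √(G - 5) = √(-5 + G))
1/(-806 + t(-11)) = 1/(-806 + √(-5 - 11)) = 1/(-806 + √(-16)) = 1/(-806 + 4*I) = (-806 - 4*I)/649652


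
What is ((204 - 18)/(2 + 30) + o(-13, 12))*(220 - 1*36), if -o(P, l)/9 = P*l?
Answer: 518811/2 ≈ 2.5941e+5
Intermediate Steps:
o(P, l) = -9*P*l
((204 - 18)/(2 + 30) + o(-13, 12))*(220 - 1*36) = ((204 - 18)/(2 + 30) - 9*(-13)*12)*(220 - 1*36) = (186/32 + 1404)*(220 - 36) = (186*(1/32) + 1404)*184 = (93/16 + 1404)*184 = (22557/16)*184 = 518811/2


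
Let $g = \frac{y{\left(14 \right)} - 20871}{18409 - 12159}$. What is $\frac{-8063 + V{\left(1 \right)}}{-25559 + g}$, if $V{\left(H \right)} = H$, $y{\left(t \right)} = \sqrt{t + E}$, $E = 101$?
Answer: $\frac{4025069920318750}{12762367061636763} + \frac{25193750 \sqrt{115}}{12762367061636763} \approx 0.31539$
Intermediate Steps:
$y{\left(t \right)} = \sqrt{101 + t}$ ($y{\left(t \right)} = \sqrt{t + 101} = \sqrt{101 + t}$)
$g = - \frac{20871}{6250} + \frac{\sqrt{115}}{6250}$ ($g = \frac{\sqrt{101 + 14} - 20871}{18409 - 12159} = \frac{\sqrt{115} - 20871}{6250} = \left(-20871 + \sqrt{115}\right) \frac{1}{6250} = - \frac{20871}{6250} + \frac{\sqrt{115}}{6250} \approx -3.3376$)
$\frac{-8063 + V{\left(1 \right)}}{-25559 + g} = \frac{-8063 + 1}{-25559 - \left(\frac{20871}{6250} - \frac{\sqrt{115}}{6250}\right)} = - \frac{8062}{- \frac{159764621}{6250} + \frac{\sqrt{115}}{6250}}$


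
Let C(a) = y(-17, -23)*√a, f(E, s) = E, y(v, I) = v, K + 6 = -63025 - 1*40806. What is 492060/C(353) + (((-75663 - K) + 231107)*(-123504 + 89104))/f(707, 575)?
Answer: -8919266400/707 - 492060*√353/6001 ≈ -1.2617e+7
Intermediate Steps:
K = -103837 (K = -6 + (-63025 - 1*40806) = -6 + (-63025 - 40806) = -6 - 103831 = -103837)
C(a) = -17*√a
492060/C(353) + (((-75663 - K) + 231107)*(-123504 + 89104))/f(707, 575) = 492060/((-17*√353)) + (((-75663 - 1*(-103837)) + 231107)*(-123504 + 89104))/707 = 492060*(-√353/6001) + (((-75663 + 103837) + 231107)*(-34400))*(1/707) = -492060*√353/6001 + ((28174 + 231107)*(-34400))*(1/707) = -492060*√353/6001 + (259281*(-34400))*(1/707) = -492060*√353/6001 - 8919266400*1/707 = -492060*√353/6001 - 8919266400/707 = -8919266400/707 - 492060*√353/6001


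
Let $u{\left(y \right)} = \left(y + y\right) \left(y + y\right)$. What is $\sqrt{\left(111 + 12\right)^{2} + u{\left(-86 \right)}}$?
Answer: $\sqrt{44713} \approx 211.45$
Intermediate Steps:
$u{\left(y \right)} = 4 y^{2}$ ($u{\left(y \right)} = 2 y 2 y = 4 y^{2}$)
$\sqrt{\left(111 + 12\right)^{2} + u{\left(-86 \right)}} = \sqrt{\left(111 + 12\right)^{2} + 4 \left(-86\right)^{2}} = \sqrt{123^{2} + 4 \cdot 7396} = \sqrt{15129 + 29584} = \sqrt{44713}$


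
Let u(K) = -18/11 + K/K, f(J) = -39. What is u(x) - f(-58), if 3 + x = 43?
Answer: 422/11 ≈ 38.364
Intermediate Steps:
x = 40 (x = -3 + 43 = 40)
u(K) = -7/11 (u(K) = -18*1/11 + 1 = -18/11 + 1 = -7/11)
u(x) - f(-58) = -7/11 - 1*(-39) = -7/11 + 39 = 422/11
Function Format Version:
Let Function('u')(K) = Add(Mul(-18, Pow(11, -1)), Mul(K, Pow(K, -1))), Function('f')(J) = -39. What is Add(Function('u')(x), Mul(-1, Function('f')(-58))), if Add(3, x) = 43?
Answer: Rational(422, 11) ≈ 38.364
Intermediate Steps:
x = 40 (x = Add(-3, 43) = 40)
Function('u')(K) = Rational(-7, 11) (Function('u')(K) = Add(Mul(-18, Rational(1, 11)), 1) = Add(Rational(-18, 11), 1) = Rational(-7, 11))
Add(Function('u')(x), Mul(-1, Function('f')(-58))) = Add(Rational(-7, 11), Mul(-1, -39)) = Add(Rational(-7, 11), 39) = Rational(422, 11)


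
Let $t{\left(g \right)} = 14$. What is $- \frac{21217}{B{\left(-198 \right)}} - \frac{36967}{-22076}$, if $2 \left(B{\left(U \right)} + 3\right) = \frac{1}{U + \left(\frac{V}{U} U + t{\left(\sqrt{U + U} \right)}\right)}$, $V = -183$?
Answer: $\frac{343877123429}{48633428} \approx 7070.8$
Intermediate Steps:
$B{\left(U \right)} = -3 + \frac{1}{2 \left(-169 + U\right)}$ ($B{\left(U \right)} = -3 + \frac{1}{2 \left(U + \left(- \frac{183}{U} U + 14\right)\right)} = -3 + \frac{1}{2 \left(U + \left(-183 + 14\right)\right)} = -3 + \frac{1}{2 \left(U - 169\right)} = -3 + \frac{1}{2 \left(-169 + U\right)}$)
$- \frac{21217}{B{\left(-198 \right)}} - \frac{36967}{-22076} = - \frac{21217}{\frac{1}{2} \frac{1}{-169 - 198} \left(1015 - -1188\right)} - \frac{36967}{-22076} = - \frac{21217}{\frac{1}{2} \frac{1}{-367} \left(1015 + 1188\right)} - - \frac{36967}{22076} = - \frac{21217}{\frac{1}{2} \left(- \frac{1}{367}\right) 2203} + \frac{36967}{22076} = - \frac{21217}{- \frac{2203}{734}} + \frac{36967}{22076} = \left(-21217\right) \left(- \frac{734}{2203}\right) + \frac{36967}{22076} = \frac{15573278}{2203} + \frac{36967}{22076} = \frac{343877123429}{48633428}$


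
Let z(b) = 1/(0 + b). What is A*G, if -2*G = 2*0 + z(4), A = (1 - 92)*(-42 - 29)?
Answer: -6461/8 ≈ -807.63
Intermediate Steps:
z(b) = 1/b
A = 6461 (A = -91*(-71) = 6461)
G = -⅛ (G = -(2*0 + 1/4)/2 = -(0 + ¼)/2 = -½*¼ = -⅛ ≈ -0.12500)
A*G = 6461*(-⅛) = -6461/8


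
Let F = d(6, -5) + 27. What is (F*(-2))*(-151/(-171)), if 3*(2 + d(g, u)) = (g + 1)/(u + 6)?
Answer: -24764/513 ≈ -48.273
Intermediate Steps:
d(g, u) = -2 + (1 + g)/(3*(6 + u)) (d(g, u) = -2 + ((g + 1)/(u + 6))/3 = -2 + ((1 + g)/(6 + u))/3 = -2 + (1 + g)/(3*(6 + u)))
F = 82/3 (F = (-35 + 6 - 6*(-5))/(3*(6 - 5)) + 27 = (1/3)*(-35 + 6 + 30)/1 + 27 = (1/3)*1*1 + 27 = 1/3 + 27 = 82/3 ≈ 27.333)
(F*(-2))*(-151/(-171)) = ((82/3)*(-2))*(-151/(-171)) = -(-24764)*(-1)/(3*171) = -164/3*151/171 = -24764/513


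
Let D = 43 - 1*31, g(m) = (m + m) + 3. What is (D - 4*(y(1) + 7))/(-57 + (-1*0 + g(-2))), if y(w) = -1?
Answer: 6/29 ≈ 0.20690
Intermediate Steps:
g(m) = 3 + 2*m (g(m) = 2*m + 3 = 3 + 2*m)
D = 12 (D = 43 - 31 = 12)
(D - 4*(y(1) + 7))/(-57 + (-1*0 + g(-2))) = (12 - 4*(-1 + 7))/(-57 + (-1*0 + (3 + 2*(-2)))) = (12 - 4*6)/(-57 + (0 + (3 - 4))) = (12 - 24)/(-57 + (0 - 1)) = -12/(-57 - 1) = -12/(-58) = -1/58*(-12) = 6/29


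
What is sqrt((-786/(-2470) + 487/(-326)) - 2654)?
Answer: I*sqrt(430390197496870)/402610 ≈ 51.528*I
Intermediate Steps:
sqrt((-786/(-2470) + 487/(-326)) - 2654) = sqrt((-786*(-1/2470) + 487*(-1/326)) - 2654) = sqrt((393/1235 - 487/326) - 2654) = sqrt(-473327/402610 - 2654) = sqrt(-1069000267/402610) = I*sqrt(430390197496870)/402610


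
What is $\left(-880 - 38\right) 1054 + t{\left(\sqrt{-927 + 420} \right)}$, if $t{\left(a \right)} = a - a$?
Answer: $-967572$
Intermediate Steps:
$t{\left(a \right)} = 0$
$\left(-880 - 38\right) 1054 + t{\left(\sqrt{-927 + 420} \right)} = \left(-880 - 38\right) 1054 + 0 = \left(-918\right) 1054 + 0 = -967572 + 0 = -967572$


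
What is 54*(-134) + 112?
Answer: -7124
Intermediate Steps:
54*(-134) + 112 = -7236 + 112 = -7124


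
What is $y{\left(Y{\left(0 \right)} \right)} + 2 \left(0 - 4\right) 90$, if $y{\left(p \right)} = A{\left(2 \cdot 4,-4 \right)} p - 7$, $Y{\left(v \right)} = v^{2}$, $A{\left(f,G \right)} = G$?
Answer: $-727$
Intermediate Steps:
$y{\left(p \right)} = -7 - 4 p$ ($y{\left(p \right)} = - 4 p - 7 = -7 - 4 p$)
$y{\left(Y{\left(0 \right)} \right)} + 2 \left(0 - 4\right) 90 = \left(-7 - 4 \cdot 0^{2}\right) + 2 \left(0 - 4\right) 90 = \left(-7 - 0\right) + 2 \left(-4\right) 90 = \left(-7 + 0\right) - 720 = -7 - 720 = -727$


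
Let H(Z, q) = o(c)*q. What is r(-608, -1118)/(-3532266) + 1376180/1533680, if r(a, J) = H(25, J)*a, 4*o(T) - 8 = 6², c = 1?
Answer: -165164343331/135434142972 ≈ -1.2195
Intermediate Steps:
o(T) = 11 (o(T) = 2 + (¼)*6² = 2 + (¼)*36 = 2 + 9 = 11)
H(Z, q) = 11*q
r(a, J) = 11*J*a (r(a, J) = (11*J)*a = 11*J*a)
r(-608, -1118)/(-3532266) + 1376180/1533680 = (11*(-1118)*(-608))/(-3532266) + 1376180/1533680 = 7477184*(-1/3532266) + 1376180*(1/1533680) = -3738592/1766133 + 68809/76684 = -165164343331/135434142972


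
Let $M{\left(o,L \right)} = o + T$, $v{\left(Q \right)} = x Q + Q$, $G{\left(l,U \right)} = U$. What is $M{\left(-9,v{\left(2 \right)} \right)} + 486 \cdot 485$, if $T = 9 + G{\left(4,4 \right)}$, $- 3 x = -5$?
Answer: $235714$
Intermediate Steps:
$x = \frac{5}{3}$ ($x = \left(- \frac{1}{3}\right) \left(-5\right) = \frac{5}{3} \approx 1.6667$)
$T = 13$ ($T = 9 + 4 = 13$)
$v{\left(Q \right)} = \frac{8 Q}{3}$ ($v{\left(Q \right)} = \frac{5 Q}{3} + Q = \frac{8 Q}{3}$)
$M{\left(o,L \right)} = 13 + o$ ($M{\left(o,L \right)} = o + 13 = 13 + o$)
$M{\left(-9,v{\left(2 \right)} \right)} + 486 \cdot 485 = \left(13 - 9\right) + 486 \cdot 485 = 4 + 235710 = 235714$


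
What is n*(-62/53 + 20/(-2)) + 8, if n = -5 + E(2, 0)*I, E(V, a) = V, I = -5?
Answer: 9304/53 ≈ 175.55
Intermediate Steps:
n = -15 (n = -5 + 2*(-5) = -5 - 10 = -15)
n*(-62/53 + 20/(-2)) + 8 = -15*(-62/53 + 20/(-2)) + 8 = -15*(-62*1/53 + 20*(-1/2)) + 8 = -15*(-62/53 - 10) + 8 = -15*(-592/53) + 8 = 8880/53 + 8 = 9304/53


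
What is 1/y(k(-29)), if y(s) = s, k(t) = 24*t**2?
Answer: 1/20184 ≈ 4.9544e-5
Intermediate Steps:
1/y(k(-29)) = 1/(24*(-29)**2) = 1/(24*841) = 1/20184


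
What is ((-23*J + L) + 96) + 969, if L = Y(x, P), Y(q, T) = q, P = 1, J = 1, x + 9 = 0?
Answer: 1033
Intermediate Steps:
x = -9 (x = -9 + 0 = -9)
L = -9
((-23*J + L) + 96) + 969 = ((-23*1 - 9) + 96) + 969 = ((-23 - 9) + 96) + 969 = (-32 + 96) + 969 = 64 + 969 = 1033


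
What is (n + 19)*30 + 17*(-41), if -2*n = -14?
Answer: 83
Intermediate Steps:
n = 7 (n = -½*(-14) = 7)
(n + 19)*30 + 17*(-41) = (7 + 19)*30 + 17*(-41) = 26*30 - 697 = 780 - 697 = 83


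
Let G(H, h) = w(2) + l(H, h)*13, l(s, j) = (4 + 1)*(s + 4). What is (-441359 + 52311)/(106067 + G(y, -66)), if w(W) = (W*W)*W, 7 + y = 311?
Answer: -389048/126095 ≈ -3.0854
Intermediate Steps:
y = 304 (y = -7 + 311 = 304)
l(s, j) = 20 + 5*s (l(s, j) = 5*(4 + s) = 20 + 5*s)
w(W) = W**3 (w(W) = W**2*W = W**3)
G(H, h) = 268 + 65*H (G(H, h) = 2**3 + (20 + 5*H)*13 = 8 + (260 + 65*H) = 268 + 65*H)
(-441359 + 52311)/(106067 + G(y, -66)) = (-441359 + 52311)/(106067 + (268 + 65*304)) = -389048/(106067 + (268 + 19760)) = -389048/(106067 + 20028) = -389048/126095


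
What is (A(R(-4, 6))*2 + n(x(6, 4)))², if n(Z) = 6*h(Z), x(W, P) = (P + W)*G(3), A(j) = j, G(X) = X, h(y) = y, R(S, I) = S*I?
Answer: 17424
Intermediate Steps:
R(S, I) = I*S
x(W, P) = 3*P + 3*W (x(W, P) = (P + W)*3 = 3*P + 3*W)
n(Z) = 6*Z
(A(R(-4, 6))*2 + n(x(6, 4)))² = ((6*(-4))*2 + 6*(3*4 + 3*6))² = (-24*2 + 6*(12 + 18))² = (-48 + 6*30)² = (-48 + 180)² = 132² = 17424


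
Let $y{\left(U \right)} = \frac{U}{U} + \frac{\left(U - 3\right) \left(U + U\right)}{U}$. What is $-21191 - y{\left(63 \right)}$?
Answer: $-21312$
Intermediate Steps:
$y{\left(U \right)} = -5 + 2 U$ ($y{\left(U \right)} = 1 + \frac{\left(-3 + U\right) 2 U}{U} = 1 + \frac{2 U \left(-3 + U\right)}{U} = 1 + \left(-6 + 2 U\right) = -5 + 2 U$)
$-21191 - y{\left(63 \right)} = -21191 - \left(-5 + 2 \cdot 63\right) = -21191 - \left(-5 + 126\right) = -21191 - 121 = -21312$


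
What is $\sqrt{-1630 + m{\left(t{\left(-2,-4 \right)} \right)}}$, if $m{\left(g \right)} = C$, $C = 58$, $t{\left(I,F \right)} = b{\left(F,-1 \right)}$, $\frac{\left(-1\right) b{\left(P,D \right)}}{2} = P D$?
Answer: $2 i \sqrt{393} \approx 39.648 i$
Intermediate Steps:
$b{\left(P,D \right)} = - 2 D P$ ($b{\left(P,D \right)} = - 2 P D = - 2 D P$)
$t{\left(I,F \right)} = 2 F$ ($t{\left(I,F \right)} = \left(-2\right) \left(-1\right) F = 2 F$)
$m{\left(g \right)} = 58$
$\sqrt{-1630 + m{\left(t{\left(-2,-4 \right)} \right)}} = \sqrt{-1630 + 58} = \sqrt{-1572} = 2 i \sqrt{393}$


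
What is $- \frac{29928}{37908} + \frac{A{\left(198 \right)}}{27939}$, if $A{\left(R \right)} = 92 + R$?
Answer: $- \frac{22921252}{29419767} \approx -0.77911$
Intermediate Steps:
$- \frac{29928}{37908} + \frac{A{\left(198 \right)}}{27939} = - \frac{29928}{37908} + \frac{92 + 198}{27939} = \left(-29928\right) \frac{1}{37908} + 290 \cdot \frac{1}{27939} = - \frac{2494}{3159} + \frac{290}{27939} = - \frac{22921252}{29419767}$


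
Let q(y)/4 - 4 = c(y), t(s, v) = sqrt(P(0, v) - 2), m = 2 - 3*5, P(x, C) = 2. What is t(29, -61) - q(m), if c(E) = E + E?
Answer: 88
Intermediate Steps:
c(E) = 2*E
m = -13 (m = 2 - 15 = -13)
t(s, v) = 0 (t(s, v) = sqrt(2 - 2) = sqrt(0) = 0)
q(y) = 16 + 8*y (q(y) = 16 + 4*(2*y) = 16 + 8*y)
t(29, -61) - q(m) = 0 - (16 + 8*(-13)) = 0 - (16 - 104) = 0 - 1*(-88) = 0 + 88 = 88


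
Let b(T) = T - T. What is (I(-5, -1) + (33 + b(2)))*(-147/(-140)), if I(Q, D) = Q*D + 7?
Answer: 189/4 ≈ 47.250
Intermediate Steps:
I(Q, D) = 7 + D*Q (I(Q, D) = D*Q + 7 = 7 + D*Q)
b(T) = 0
(I(-5, -1) + (33 + b(2)))*(-147/(-140)) = ((7 - 1*(-5)) + (33 + 0))*(-147/(-140)) = ((7 + 5) + 33)*(-147*(-1/140)) = (12 + 33)*(21/20) = 45*(21/20) = 189/4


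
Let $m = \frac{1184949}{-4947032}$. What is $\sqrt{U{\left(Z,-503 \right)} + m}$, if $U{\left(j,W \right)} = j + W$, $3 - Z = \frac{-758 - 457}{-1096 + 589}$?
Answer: $\frac{i \sqrt{519720351139798478}}{32155708} \approx 22.42 i$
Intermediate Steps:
$Z = \frac{102}{169}$ ($Z = 3 - \frac{-758 - 457}{-1096 + 589} = 3 - - \frac{1215}{-507} = 3 - \left(-1215\right) \left(- \frac{1}{507}\right) = 3 - \frac{405}{169} = \frac{102}{169} \approx 0.60355$)
$m = - \frac{1184949}{4947032}$ ($m = 1184949 \left(- \frac{1}{4947032}\right) = - \frac{1184949}{4947032} \approx -0.23953$)
$U{\left(j,W \right)} = W + j$
$\sqrt{U{\left(Z,-503 \right)} + m} = \sqrt{\left(-503 + \frac{102}{169}\right) - \frac{1184949}{4947032}} = \sqrt{- \frac{84905}{169} - \frac{1184949}{4947032}} = \sqrt{- \frac{420228008341}{836048408}} = \frac{i \sqrt{519720351139798478}}{32155708}$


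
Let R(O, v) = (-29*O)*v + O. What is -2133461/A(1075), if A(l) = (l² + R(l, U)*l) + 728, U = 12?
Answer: 2133461/399845522 ≈ 0.0053357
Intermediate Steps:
R(O, v) = O - 29*O*v (R(O, v) = -29*O*v + O = O - 29*O*v)
A(l) = 728 - 346*l² (A(l) = (l² + (l*(1 - 29*12))*l) + 728 = (l² + (l*(1 - 348))*l) + 728 = (l² + (l*(-347))*l) + 728 = (l² + (-347*l)*l) + 728 = (l² - 347*l²) + 728 = -346*l² + 728 = 728 - 346*l²)
-2133461/A(1075) = -2133461/(728 - 346*1075²) = -2133461/(728 - 346*1155625) = -2133461/(728 - 399846250) = -2133461/(-399845522) = -2133461*(-1/399845522) = 2133461/399845522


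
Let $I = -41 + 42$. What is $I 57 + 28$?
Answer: $85$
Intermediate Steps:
$I = 1$
$I 57 + 28 = 1 \cdot 57 + 28 = 57 + 28 = 85$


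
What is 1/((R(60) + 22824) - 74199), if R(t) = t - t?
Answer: -1/51375 ≈ -1.9465e-5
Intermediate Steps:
R(t) = 0
1/((R(60) + 22824) - 74199) = 1/((0 + 22824) - 74199) = 1/(22824 - 74199) = 1/(-51375) = -1/51375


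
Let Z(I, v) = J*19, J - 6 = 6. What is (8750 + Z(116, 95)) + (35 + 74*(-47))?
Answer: 5535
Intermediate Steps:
J = 12 (J = 6 + 6 = 12)
Z(I, v) = 228 (Z(I, v) = 12*19 = 228)
(8750 + Z(116, 95)) + (35 + 74*(-47)) = (8750 + 228) + (35 + 74*(-47)) = 8978 + (35 - 3478) = 8978 - 3443 = 5535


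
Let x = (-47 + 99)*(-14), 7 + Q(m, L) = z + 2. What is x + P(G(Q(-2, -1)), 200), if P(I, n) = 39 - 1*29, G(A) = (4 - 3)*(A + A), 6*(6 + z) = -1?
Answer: -718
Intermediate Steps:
z = -37/6 (z = -6 + (⅙)*(-1) = -6 - ⅙ = -37/6 ≈ -6.1667)
Q(m, L) = -67/6 (Q(m, L) = -7 + (-37/6 + 2) = -7 - 25/6 = -67/6)
G(A) = 2*A (G(A) = 1*(2*A) = 2*A)
P(I, n) = 10 (P(I, n) = 39 - 29 = 10)
x = -728 (x = 52*(-14) = -728)
x + P(G(Q(-2, -1)), 200) = -728 + 10 = -718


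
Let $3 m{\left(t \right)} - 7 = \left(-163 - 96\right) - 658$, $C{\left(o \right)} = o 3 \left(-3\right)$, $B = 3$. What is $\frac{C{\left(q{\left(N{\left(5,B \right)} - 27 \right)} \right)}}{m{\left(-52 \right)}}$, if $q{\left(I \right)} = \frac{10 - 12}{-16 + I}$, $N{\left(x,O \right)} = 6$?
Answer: $\frac{27}{16835} \approx 0.0016038$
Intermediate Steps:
$q{\left(I \right)} = - \frac{2}{-16 + I}$
$C{\left(o \right)} = - 9 o$ ($C{\left(o \right)} = 3 o \left(-3\right) = - 9 o$)
$m{\left(t \right)} = - \frac{910}{3}$ ($m{\left(t \right)} = \frac{7}{3} + \frac{\left(-163 - 96\right) - 658}{3} = \frac{7}{3} + \frac{-259 - 658}{3} = \frac{7}{3} + \frac{1}{3} \left(-917\right) = \frac{7}{3} - \frac{917}{3} = - \frac{910}{3}$)
$\frac{C{\left(q{\left(N{\left(5,B \right)} - 27 \right)} \right)}}{m{\left(-52 \right)}} = \frac{\left(-9\right) \left(- \frac{2}{-16 + \left(6 - 27\right)}\right)}{- \frac{910}{3}} = - 9 \left(- \frac{2}{-16 - 21}\right) \left(- \frac{3}{910}\right) = - 9 \left(- \frac{2}{-37}\right) \left(- \frac{3}{910}\right) = - 9 \left(\left(-2\right) \left(- \frac{1}{37}\right)\right) \left(- \frac{3}{910}\right) = \left(-9\right) \frac{2}{37} \left(- \frac{3}{910}\right) = \left(- \frac{18}{37}\right) \left(- \frac{3}{910}\right) = \frac{27}{16835}$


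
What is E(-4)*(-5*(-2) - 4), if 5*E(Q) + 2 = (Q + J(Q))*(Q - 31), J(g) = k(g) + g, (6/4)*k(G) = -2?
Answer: 1948/5 ≈ 389.60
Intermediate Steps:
k(G) = -4/3 (k(G) = (⅔)*(-2) = -4/3)
J(g) = -4/3 + g
E(Q) = -⅖ + (-31 + Q)*(-4/3 + 2*Q)/5 (E(Q) = -⅖ + ((Q + (-4/3 + Q))*(Q - 31))/5 = -⅖ + ((-4/3 + 2*Q)*(-31 + Q))/5 = -⅖ + ((-31 + Q)*(-4/3 + 2*Q))/5 = -⅖ + (-31 + Q)*(-4/3 + 2*Q)/5)
E(-4)*(-5*(-2) - 4) = (118/15 - 38/3*(-4) + (⅖)*(-4)²)*(-5*(-2) - 4) = (118/15 + 152/3 + (⅖)*16)*(10 - 4) = (118/15 + 152/3 + 32/5)*6 = (974/15)*6 = 1948/5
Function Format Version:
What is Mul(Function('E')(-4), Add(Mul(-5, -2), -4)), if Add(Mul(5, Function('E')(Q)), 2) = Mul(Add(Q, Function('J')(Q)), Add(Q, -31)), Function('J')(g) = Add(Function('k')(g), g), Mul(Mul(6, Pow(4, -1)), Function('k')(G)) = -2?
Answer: Rational(1948, 5) ≈ 389.60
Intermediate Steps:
Function('k')(G) = Rational(-4, 3) (Function('k')(G) = Mul(Rational(2, 3), -2) = Rational(-4, 3))
Function('J')(g) = Add(Rational(-4, 3), g)
Function('E')(Q) = Add(Rational(-2, 5), Mul(Rational(1, 5), Add(-31, Q), Add(Rational(-4, 3), Mul(2, Q)))) (Function('E')(Q) = Add(Rational(-2, 5), Mul(Rational(1, 5), Mul(Add(Q, Add(Rational(-4, 3), Q)), Add(Q, -31)))) = Add(Rational(-2, 5), Mul(Rational(1, 5), Mul(Add(Rational(-4, 3), Mul(2, Q)), Add(-31, Q)))) = Add(Rational(-2, 5), Mul(Rational(1, 5), Mul(Add(-31, Q), Add(Rational(-4, 3), Mul(2, Q))))) = Add(Rational(-2, 5), Mul(Rational(1, 5), Add(-31, Q), Add(Rational(-4, 3), Mul(2, Q)))))
Mul(Function('E')(-4), Add(Mul(-5, -2), -4)) = Mul(Add(Rational(118, 15), Mul(Rational(-38, 3), -4), Mul(Rational(2, 5), Pow(-4, 2))), Add(Mul(-5, -2), -4)) = Mul(Add(Rational(118, 15), Rational(152, 3), Mul(Rational(2, 5), 16)), Add(10, -4)) = Mul(Add(Rational(118, 15), Rational(152, 3), Rational(32, 5)), 6) = Mul(Rational(974, 15), 6) = Rational(1948, 5)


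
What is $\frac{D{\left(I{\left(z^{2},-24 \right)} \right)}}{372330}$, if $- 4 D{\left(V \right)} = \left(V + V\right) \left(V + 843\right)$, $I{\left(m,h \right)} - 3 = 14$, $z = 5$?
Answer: $- \frac{731}{37233} \approx -0.019633$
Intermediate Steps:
$I{\left(m,h \right)} = 17$ ($I{\left(m,h \right)} = 3 + 14 = 17$)
$D{\left(V \right)} = - \frac{V \left(843 + V\right)}{2}$ ($D{\left(V \right)} = - \frac{\left(V + V\right) \left(V + 843\right)}{4} = - \frac{2 V \left(843 + V\right)}{4} = - \frac{V \left(843 + V\right)}{2}$)
$\frac{D{\left(I{\left(z^{2},-24 \right)} \right)}}{372330} = \frac{\left(- \frac{1}{2}\right) 17 \left(843 + 17\right)}{372330} = \left(- \frac{1}{2}\right) 17 \cdot 860 \cdot \frac{1}{372330} = \left(-7310\right) \frac{1}{372330} = - \frac{731}{37233}$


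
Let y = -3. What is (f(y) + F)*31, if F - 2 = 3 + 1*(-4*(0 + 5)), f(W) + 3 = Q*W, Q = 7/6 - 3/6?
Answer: -620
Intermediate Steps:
Q = ⅔ (Q = 7*(⅙) - 3*⅙ = 7/6 - ½ = ⅔ ≈ 0.66667)
f(W) = -3 + 2*W/3
F = -15 (F = 2 + (3 + 1*(-4*(0 + 5))) = 2 + (3 + 1*(-4*5)) = 2 + (3 + 1*(-20)) = 2 + (3 - 20) = 2 - 17 = -15)
(f(y) + F)*31 = ((-3 + (⅔)*(-3)) - 15)*31 = ((-3 - 2) - 15)*31 = (-5 - 15)*31 = -20*31 = -620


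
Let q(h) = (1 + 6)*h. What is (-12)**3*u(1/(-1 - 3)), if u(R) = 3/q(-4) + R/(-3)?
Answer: 288/7 ≈ 41.143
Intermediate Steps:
q(h) = 7*h
u(R) = -3/28 - R/3 (u(R) = 3/((7*(-4))) + R/(-3) = 3/(-28) + R*(-1/3) = 3*(-1/28) - R/3 = -3/28 - R/3)
(-12)**3*u(1/(-1 - 3)) = (-12)**3*(-3/28 - 1/(3*(-1 - 3))) = -1728*(-3/28 - 1/3/(-4)) = -1728*(-3/28 - 1/3*(-1/4)) = -1728*(-3/28 + 1/12) = -1728*(-1/42) = 288/7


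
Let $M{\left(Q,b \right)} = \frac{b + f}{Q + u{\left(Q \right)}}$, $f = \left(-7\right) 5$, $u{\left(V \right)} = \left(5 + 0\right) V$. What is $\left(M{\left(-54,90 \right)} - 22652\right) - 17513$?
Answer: $- \frac{13013515}{324} \approx -40165.0$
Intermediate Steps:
$u{\left(V \right)} = 5 V$
$f = -35$
$M{\left(Q,b \right)} = \frac{-35 + b}{6 Q}$ ($M{\left(Q,b \right)} = \frac{b - 35}{Q + 5 Q} = \frac{-35 + b}{6 Q}$)
$\left(M{\left(-54,90 \right)} - 22652\right) - 17513 = \left(\frac{-35 + 90}{6 \left(-54\right)} - 22652\right) - 17513 = \left(\frac{1}{6} \left(- \frac{1}{54}\right) 55 - 22652\right) - 17513 = \left(- \frac{55}{324} - 22652\right) - 17513 = - \frac{7339303}{324} - 17513 = - \frac{13013515}{324}$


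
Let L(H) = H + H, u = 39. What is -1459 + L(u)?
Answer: -1381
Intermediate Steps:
L(H) = 2*H
-1459 + L(u) = -1459 + 2*39 = -1459 + 78 = -1381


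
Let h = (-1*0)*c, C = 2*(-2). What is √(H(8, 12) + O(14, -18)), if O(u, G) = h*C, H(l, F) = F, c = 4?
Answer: 2*√3 ≈ 3.4641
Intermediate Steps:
C = -4
h = 0 (h = -1*0*4 = 0*4 = 0)
O(u, G) = 0 (O(u, G) = 0*(-4) = 0)
√(H(8, 12) + O(14, -18)) = √(12 + 0) = √12 = 2*√3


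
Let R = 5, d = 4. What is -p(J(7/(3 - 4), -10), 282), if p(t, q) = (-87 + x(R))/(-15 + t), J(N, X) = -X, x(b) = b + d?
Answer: -78/5 ≈ -15.600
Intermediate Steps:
x(b) = 4 + b (x(b) = b + 4 = 4 + b)
p(t, q) = -78/(-15 + t) (p(t, q) = (-87 + (4 + 5))/(-15 + t) = (-87 + 9)/(-15 + t) = -78/(-15 + t))
-p(J(7/(3 - 4), -10), 282) = -(-78)/(-15 - 1*(-10)) = -(-78)/(-15 + 10) = -(-78)/(-5) = -(-78)*(-1)/5 = -1*78/5 = -78/5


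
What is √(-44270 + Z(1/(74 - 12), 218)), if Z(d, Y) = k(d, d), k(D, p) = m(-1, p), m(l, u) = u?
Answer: 3*I*√18908202/62 ≈ 210.4*I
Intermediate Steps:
k(D, p) = p
Z(d, Y) = d
√(-44270 + Z(1/(74 - 12), 218)) = √(-44270 + 1/(74 - 12)) = √(-44270 + 1/62) = √(-2744739/62) = 3*I*√18908202/62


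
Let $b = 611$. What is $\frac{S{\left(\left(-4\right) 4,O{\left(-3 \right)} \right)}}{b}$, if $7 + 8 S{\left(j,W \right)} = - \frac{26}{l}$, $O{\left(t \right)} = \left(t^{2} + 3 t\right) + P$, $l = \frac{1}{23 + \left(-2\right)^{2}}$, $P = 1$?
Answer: $- \frac{709}{4888} \approx -0.14505$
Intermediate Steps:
$l = \frac{1}{27}$ ($l = \frac{1}{23 + 4} = \frac{1}{27} \approx 0.037037$)
$O{\left(t \right)} = 1 + t^{2} + 3 t$ ($O{\left(t \right)} = \left(t^{2} + 3 t\right) + 1 = 1 + t^{2} + 3 t$)
$S{\left(j,W \right)} = - \frac{709}{8}$ ($S{\left(j,W \right)} = - \frac{7}{8} + \frac{\left(-26\right) \frac{1}{\frac{1}{27}}}{8} = - \frac{7}{8} + \frac{\left(-26\right) 27}{8} = - \frac{7}{8} + \frac{1}{8} \left(-702\right) = - \frac{7}{8} - \frac{351}{4} = - \frac{709}{8}$)
$\frac{S{\left(\left(-4\right) 4,O{\left(-3 \right)} \right)}}{b} = - \frac{709}{8 \cdot 611} = \left(- \frac{709}{8}\right) \frac{1}{611} = - \frac{709}{4888}$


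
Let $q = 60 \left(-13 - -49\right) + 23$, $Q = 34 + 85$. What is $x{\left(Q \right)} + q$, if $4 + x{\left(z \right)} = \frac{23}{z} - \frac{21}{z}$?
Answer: $\frac{259303}{119} \approx 2179.0$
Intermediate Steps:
$Q = 119$
$q = 2183$ ($q = 60 \left(-13 + 49\right) + 23 = 60 \cdot 36 + 23 = 2160 + 23 = 2183$)
$x{\left(z \right)} = -4 + \frac{2}{z}$ ($x{\left(z \right)} = -4 + \left(\frac{23}{z} - \frac{21}{z}\right) = -4 + \frac{2}{z}$)
$x{\left(Q \right)} + q = \left(-4 + \frac{2}{119}\right) + 2183 = - \frac{474}{119} + 2183 = \frac{259303}{119}$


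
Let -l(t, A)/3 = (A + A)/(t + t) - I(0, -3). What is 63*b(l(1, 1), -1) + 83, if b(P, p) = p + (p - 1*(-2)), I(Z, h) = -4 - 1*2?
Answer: 83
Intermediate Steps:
I(Z, h) = -6 (I(Z, h) = -4 - 2 = -6)
l(t, A) = -18 - 3*A/t (l(t, A) = -3*((A + A)/(t + t) - 1*(-6)) = -3*((2*A)/((2*t)) + 6) = -3*((2*A)*(1/(2*t)) + 6) = -3*(A/t + 6) = -3*(6 + A/t) = -18 - 3*A/t)
b(P, p) = 2 + 2*p (b(P, p) = p + (p + 2) = p + (2 + p) = 2 + 2*p)
63*b(l(1, 1), -1) + 83 = 63*(2 + 2*(-1)) + 83 = 63*(2 - 2) + 83 = 63*0 + 83 = 0 + 83 = 83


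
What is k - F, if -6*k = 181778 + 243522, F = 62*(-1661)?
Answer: 96296/3 ≈ 32099.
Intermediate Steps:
F = -102982
k = -212650/3 (k = -(181778 + 243522)/6 = -⅙*425300 = -212650/3 ≈ -70883.)
k - F = -212650/3 - 1*(-102982) = -212650/3 + 102982 = 96296/3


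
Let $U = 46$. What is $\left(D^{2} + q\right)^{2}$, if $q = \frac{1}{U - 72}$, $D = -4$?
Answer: $\frac{172225}{676} \approx 254.77$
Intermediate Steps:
$q = - \frac{1}{26}$ ($q = \frac{1}{46 - 72} = \frac{1}{-26} = - \frac{1}{26} \approx -0.038462$)
$\left(D^{2} + q\right)^{2} = \left(\left(-4\right)^{2} - \frac{1}{26}\right)^{2} = \left(16 - \frac{1}{26}\right)^{2} = \left(\frac{415}{26}\right)^{2} = \frac{172225}{676}$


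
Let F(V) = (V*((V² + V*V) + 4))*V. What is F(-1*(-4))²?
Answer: 331776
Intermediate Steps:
F(V) = V²*(4 + 2*V²) (F(V) = (V*((V² + V²) + 4))*V = (V*(2*V² + 4))*V = (V*(4 + 2*V²))*V = V²*(4 + 2*V²))
F(-1*(-4))² = (2*(-1*(-4))²*(2 + (-1*(-4))²))² = (2*4²*(2 + 4²))² = (2*16*(2 + 16))² = (2*16*18)² = 576² = 331776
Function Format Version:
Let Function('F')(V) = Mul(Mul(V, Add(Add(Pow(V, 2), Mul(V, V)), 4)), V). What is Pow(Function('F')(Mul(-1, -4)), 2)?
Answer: 331776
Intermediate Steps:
Function('F')(V) = Mul(Pow(V, 2), Add(4, Mul(2, Pow(V, 2)))) (Function('F')(V) = Mul(Mul(V, Add(Add(Pow(V, 2), Pow(V, 2)), 4)), V) = Mul(Mul(V, Add(Mul(2, Pow(V, 2)), 4)), V) = Mul(Mul(V, Add(4, Mul(2, Pow(V, 2)))), V) = Mul(Pow(V, 2), Add(4, Mul(2, Pow(V, 2)))))
Pow(Function('F')(Mul(-1, -4)), 2) = Pow(Mul(2, Pow(Mul(-1, -4), 2), Add(2, Pow(Mul(-1, -4), 2))), 2) = Pow(Mul(2, Pow(4, 2), Add(2, Pow(4, 2))), 2) = Pow(Mul(2, 16, Add(2, 16)), 2) = Pow(Mul(2, 16, 18), 2) = Pow(576, 2) = 331776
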